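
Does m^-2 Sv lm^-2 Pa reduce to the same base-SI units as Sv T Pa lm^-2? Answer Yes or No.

Left side:
  Sv = m²·s⁻².
  lm = cd.
  So lm⁻² = cd⁻².
  Pa = kg·m⁻¹·s⁻².
  Combining: m⁻²·Sv·lm⁻²·Pa = m⁻² · (m²·s⁻²) · cd⁻² · (kg·m⁻¹·s⁻²) = kg·m⁻¹·s⁻⁴·cd⁻².
Right side:
  Sv = J/kg (equivalent dose = energy per mass),
      = m²·s⁻².
  T = Wb/m² (flux density = flux per area),
      = kg·s⁻²·A⁻¹.
  Pa = N/m² (pressure = force per area),
      = kg·m⁻¹·s⁻².
  lm = cd·sr = cd (luminous flux; sr is dimensionless).
  So lm⁻² = cd⁻².
  Combining: Sv·T·Pa·lm⁻² = (m²·s⁻²) · (kg·s⁻²·A⁻¹) · (kg·m⁻¹·s⁻²) · cd⁻² = kg²·m·s⁻⁶·A⁻¹·cd⁻².
Left is kg·m⁻¹·s⁻⁴·cd⁻²; right is kg²·m·s⁻⁶·A⁻¹·cd⁻² — different.

No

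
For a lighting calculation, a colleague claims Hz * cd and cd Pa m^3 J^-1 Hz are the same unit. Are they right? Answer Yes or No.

Yes

Left side:
  Hz = s⁻¹.
  Combining: Hz·cd = s⁻¹ · cd = s⁻¹·cd.
Right side:
  Pa = kg·m⁻¹·s⁻².
  J = kg·m²·s⁻².
  So J⁻¹ = kg⁻¹·m⁻²·s².
  Hz = s⁻¹.
  Combining: cd·Pa·m³·J⁻¹·Hz = cd · (kg·m⁻¹·s⁻²) · m³ · (kg⁻¹·m⁻²·s²) · s⁻¹ = s⁻¹·cd.
Both reduce to s⁻¹·cd.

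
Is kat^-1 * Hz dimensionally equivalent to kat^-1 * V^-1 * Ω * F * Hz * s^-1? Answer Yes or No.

Left side:
  kat = s⁻¹·mol.
  So kat⁻¹ = s·mol⁻¹.
  Hz = s⁻¹.
  Combining: kat⁻¹·Hz = (s·mol⁻¹) · s⁻¹ = mol⁻¹.
Right side:
  kat = s⁻¹·mol.
  So kat⁻¹ = s·mol⁻¹.
  V = kg·m²·s⁻³·A⁻¹.
  So V⁻¹ = kg⁻¹·m⁻²·s³·A.
  Ω = kg·m²·s⁻³·A⁻².
  F = kg⁻¹·m⁻²·s⁴·A².
  Hz = s⁻¹.
  Combining: kat⁻¹·V⁻¹·Ω·F·Hz·s⁻¹ = (s·mol⁻¹) · (kg⁻¹·m⁻²·s³·A) · (kg·m²·s⁻³·A⁻²) · (kg⁻¹·m⁻²·s⁴·A²) · s⁻¹ · s⁻¹ = kg⁻¹·m⁻²·s³·A·mol⁻¹.
Left is mol⁻¹; right is kg⁻¹·m⁻²·s³·A·mol⁻¹ — different.

No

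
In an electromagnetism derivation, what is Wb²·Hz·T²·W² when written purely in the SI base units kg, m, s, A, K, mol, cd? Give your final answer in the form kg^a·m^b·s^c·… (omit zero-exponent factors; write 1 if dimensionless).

kg⁶·m⁸·s⁻¹⁵·A⁻⁴

Wb = V·s (flux: a volt is a weber per second),
    = kg·m²·s⁻²·A⁻¹.
So Wb² = kg²·m⁴·s⁻⁴·A⁻².
Hz = 1/s = s⁻¹ (frequency is cycles per second).
T = Wb/m² (flux density = flux per area),
    = kg·s⁻²·A⁻¹.
So T² = kg²·s⁻⁴·A⁻².
W = J/s (power = energy per time),
    = kg·m²·s⁻³.
So W² = kg²·m⁴·s⁻⁶.
Combining: Wb²·Hz·T²·W² = (kg²·m⁴·s⁻⁴·A⁻²) · s⁻¹ · (kg²·s⁻⁴·A⁻²) · (kg²·m⁴·s⁻⁶) = kg⁶·m⁸·s⁻¹⁵·A⁻⁴.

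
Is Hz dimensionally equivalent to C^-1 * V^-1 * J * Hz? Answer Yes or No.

Yes

Left side:
  Hz = 1/s = s⁻¹ (frequency is cycles per second).
Right side:
  C = A·s = s·A (charge = current × time).
  So C⁻¹ = s⁻¹·A⁻¹.
  V = W/A (potential = power per current),
      = kg·m²·s⁻³·A⁻¹.
  So V⁻¹ = kg⁻¹·m⁻²·s³·A.
  J = N·m (work = force × distance),
      = kg·m²·s⁻².
  Hz = 1/s = s⁻¹ (frequency is cycles per second).
  Combining: C⁻¹·V⁻¹·J·Hz = (s⁻¹·A⁻¹) · (kg⁻¹·m⁻²·s³·A) · (kg·m²·s⁻²) · s⁻¹ = s⁻¹.
Both reduce to s⁻¹.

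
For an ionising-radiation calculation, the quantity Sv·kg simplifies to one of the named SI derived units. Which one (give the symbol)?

J

Sv = J/kg (equivalent dose = energy per mass),
    = m²·s⁻².
Combining: Sv·kg = (m²·s⁻²) · kg = kg·m²·s⁻².
kg·m²·s⁻² is the base-SI form of the joule.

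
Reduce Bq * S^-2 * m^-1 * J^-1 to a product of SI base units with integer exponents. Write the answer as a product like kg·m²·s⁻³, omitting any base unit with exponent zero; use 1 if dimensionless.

Bq = 1/s = s⁻¹ (activity is decays per second).
S = 1/Ω (conductance is reciprocal resistance),
    = kg⁻¹·m⁻²·s³·A².
So S⁻² = kg²·m⁴·s⁻⁶·A⁻⁴.
J = N·m (work = force × distance),
    = kg·m²·s⁻².
So J⁻¹ = kg⁻¹·m⁻²·s².
Combining: Bq·S⁻²·m⁻¹·J⁻¹ = s⁻¹ · (kg²·m⁴·s⁻⁶·A⁻⁴) · m⁻¹ · (kg⁻¹·m⁻²·s²) = kg·m·s⁻⁵·A⁻⁴.

kg·m·s⁻⁵·A⁻⁴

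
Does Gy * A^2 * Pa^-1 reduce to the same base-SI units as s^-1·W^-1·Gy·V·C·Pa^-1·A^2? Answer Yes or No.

Yes

Left side:
  Gy = m²·s⁻².
  Pa = kg·m⁻¹·s⁻².
  So Pa⁻¹ = kg⁻¹·m·s².
  Combining: Gy·A²·Pa⁻¹ = (m²·s⁻²) · A² · (kg⁻¹·m·s²) = kg⁻¹·m³·A².
Right side:
  W = J/s (power = energy per time),
      = kg·m²·s⁻³.
  So W⁻¹ = kg⁻¹·m⁻²·s³.
  Gy = J/kg (absorbed dose = energy per mass),
      = m²·s⁻².
  V = W/A (potential = power per current),
      = kg·m²·s⁻³·A⁻¹.
  C = A·s = s·A (charge = current × time).
  Pa = N/m² (pressure = force per area),
      = kg·m⁻¹·s⁻².
  So Pa⁻¹ = kg⁻¹·m·s².
  Combining: s⁻¹·W⁻¹·Gy·V·C·Pa⁻¹·A² = s⁻¹ · (kg⁻¹·m⁻²·s³) · (m²·s⁻²) · (kg·m²·s⁻³·A⁻¹) · (s·A) · (kg⁻¹·m·s²) · A² = kg⁻¹·m³·A².
Both reduce to kg⁻¹·m³·A².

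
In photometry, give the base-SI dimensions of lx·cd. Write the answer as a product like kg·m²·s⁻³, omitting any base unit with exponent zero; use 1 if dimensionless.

lx = lm/m² (illuminance = luminous flux per area),
    = m⁻²·cd.
Combining: lx·cd = (m⁻²·cd) · cd = m⁻²·cd².

m⁻²·cd²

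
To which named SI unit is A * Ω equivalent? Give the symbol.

V

Ω = V/A (resistance = voltage per current),
    = kg·m²·s⁻³·A⁻².
Combining: A·Ω = A · (kg·m²·s⁻³·A⁻²) = kg·m²·s⁻³·A⁻¹.
kg·m²·s⁻³·A⁻¹ is the base-SI form of the volt.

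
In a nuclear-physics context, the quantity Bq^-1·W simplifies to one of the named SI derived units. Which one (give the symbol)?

J

Bq = s⁻¹.
So Bq⁻¹ = s.
W = kg·m²·s⁻³.
Combining: Bq⁻¹·W = s · (kg·m²·s⁻³) = kg·m²·s⁻².
kg·m²·s⁻² is the base-SI form of the joule.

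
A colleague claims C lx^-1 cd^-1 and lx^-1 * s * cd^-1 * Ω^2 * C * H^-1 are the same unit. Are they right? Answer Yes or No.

Left side:
  C = A·s = s·A (charge = current × time).
  lx = lm/m² (illuminance = luminous flux per area),
      = m⁻²·cd.
  So lx⁻¹ = m²·cd⁻¹.
  Combining: C·lx⁻¹·cd⁻¹ = (s·A) · (m²·cd⁻¹) · cd⁻¹ = m²·s·A·cd⁻².
Right side:
  lx = m⁻²·cd.
  So lx⁻¹ = m²·cd⁻¹.
  Ω = kg·m²·s⁻³·A⁻².
  So Ω² = kg²·m⁴·s⁻⁶·A⁻⁴.
  C = s·A.
  H = kg·m²·s⁻²·A⁻².
  So H⁻¹ = kg⁻¹·m⁻²·s²·A².
  Combining: lx⁻¹·s·cd⁻¹·Ω²·C·H⁻¹ = (m²·cd⁻¹) · s · cd⁻¹ · (kg²·m⁴·s⁻⁶·A⁻⁴) · (s·A) · (kg⁻¹·m⁻²·s²·A²) = kg·m⁴·s⁻²·A⁻¹·cd⁻².
Left is m²·s·A·cd⁻²; right is kg·m⁴·s⁻²·A⁻¹·cd⁻² — different.

No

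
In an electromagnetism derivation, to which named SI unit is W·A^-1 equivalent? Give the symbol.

W = J/s (power = energy per time),
    = kg·m²·s⁻³.
Combining: W·A⁻¹ = (kg·m²·s⁻³) · A⁻¹ = kg·m²·s⁻³·A⁻¹.
kg·m²·s⁻³·A⁻¹ is the base-SI form of the volt.

V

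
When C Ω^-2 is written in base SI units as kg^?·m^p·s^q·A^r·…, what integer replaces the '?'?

-2

C = s·A.
Ω = kg·m²·s⁻³·A⁻².
So Ω⁻² = kg⁻²·m⁻⁴·s⁶·A⁴.
Combining: C·Ω⁻² = (s·A) · (kg⁻²·m⁻⁴·s⁶·A⁴) = kg⁻²·m⁻⁴·s⁷·A⁵.
The exponent of kg is -2.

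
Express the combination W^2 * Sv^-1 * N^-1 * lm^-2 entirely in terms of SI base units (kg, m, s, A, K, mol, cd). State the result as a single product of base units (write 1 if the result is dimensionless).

W = kg·m²·s⁻³.
So W² = kg²·m⁴·s⁻⁶.
Sv = m²·s⁻².
So Sv⁻¹ = m⁻²·s².
N = kg·m·s⁻².
So N⁻¹ = kg⁻¹·m⁻¹·s².
lm = cd.
So lm⁻² = cd⁻².
Combining: W²·Sv⁻¹·N⁻¹·lm⁻² = (kg²·m⁴·s⁻⁶) · (m⁻²·s²) · (kg⁻¹·m⁻¹·s²) · cd⁻² = kg·m·s⁻²·cd⁻².

kg·m·s⁻²·cd⁻²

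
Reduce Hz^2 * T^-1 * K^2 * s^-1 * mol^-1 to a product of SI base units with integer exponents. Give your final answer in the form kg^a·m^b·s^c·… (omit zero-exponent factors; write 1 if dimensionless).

Hz = 1/s = s⁻¹ (frequency is cycles per second).
So Hz² = s⁻².
T = Wb/m² (flux density = flux per area),
    = kg·s⁻²·A⁻¹.
So T⁻¹ = kg⁻¹·s²·A.
Combining: Hz²·T⁻¹·K²·s⁻¹·mol⁻¹ = s⁻² · (kg⁻¹·s²·A) · K² · s⁻¹ · mol⁻¹ = kg⁻¹·s⁻¹·A·K²·mol⁻¹.

kg⁻¹·s⁻¹·A·K²·mol⁻¹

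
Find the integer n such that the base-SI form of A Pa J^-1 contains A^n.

1

Pa = N/m² (pressure = force per area),
    = kg·m⁻¹·s⁻².
J = N·m (work = force × distance),
    = kg·m²·s⁻².
So J⁻¹ = kg⁻¹·m⁻²·s².
Combining: A·Pa·J⁻¹ = A · (kg·m⁻¹·s⁻²) · (kg⁻¹·m⁻²·s²) = m⁻³·A.
The exponent of A is 1.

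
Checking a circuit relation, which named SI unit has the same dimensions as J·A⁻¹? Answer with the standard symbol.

J = kg·m²·s⁻².
Combining: J·A⁻¹ = (kg·m²·s⁻²) · A⁻¹ = kg·m²·s⁻²·A⁻¹.
kg·m²·s⁻²·A⁻¹ is the base-SI form of the weber.

Wb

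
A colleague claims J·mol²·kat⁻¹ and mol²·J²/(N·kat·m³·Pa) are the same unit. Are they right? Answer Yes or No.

No

Left side:
  J = kg·m²·s⁻².
  kat = s⁻¹·mol.
  So kat⁻¹ = s·mol⁻¹.
  Combining: J·mol²·kat⁻¹ = (kg·m²·s⁻²) · mol² · (s·mol⁻¹) = kg·m²·s⁻¹·mol.
Right side:
  N = kg·m/s² = kg·m·s⁻² (force = mass × acceleration).
  So N⁻¹ = kg⁻¹·m⁻¹·s².
  kat = mol/s = s⁻¹·mol (catalytic activity).
  So kat⁻¹ = s·mol⁻¹.
  Pa = N/m² (pressure = force per area),
      = kg·m⁻¹·s⁻².
  So Pa⁻¹ = kg⁻¹·m·s².
  J = N·m (work = force × distance),
      = kg·m²·s⁻².
  So J² = kg²·m⁴·s⁻⁴.
  Combining: N⁻¹·kat⁻¹·mol²·m⁻³·Pa⁻¹·J² = (kg⁻¹·m⁻¹·s²) · (s·mol⁻¹) · mol² · m⁻³ · (kg⁻¹·m·s²) · (kg²·m⁴·s⁻⁴) = m·s·mol.
Left is kg·m²·s⁻¹·mol; right is m·s·mol — different.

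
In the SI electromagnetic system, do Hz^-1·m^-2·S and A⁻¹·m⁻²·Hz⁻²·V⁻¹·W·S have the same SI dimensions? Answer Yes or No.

Left side:
  Hz = 1/s = s⁻¹ (frequency is cycles per second).
  So Hz⁻¹ = s.
  S = 1/Ω (conductance is reciprocal resistance),
      = kg⁻¹·m⁻²·s³·A².
  Combining: Hz⁻¹·m⁻²·S = s · m⁻² · (kg⁻¹·m⁻²·s³·A²) = kg⁻¹·m⁻⁴·s⁴·A².
Right side:
  Hz = s⁻¹.
  So Hz⁻² = s².
  V = kg·m²·s⁻³·A⁻¹.
  So V⁻¹ = kg⁻¹·m⁻²·s³·A.
  W = kg·m²·s⁻³.
  S = kg⁻¹·m⁻²·s³·A².
  Combining: A⁻¹·m⁻²·Hz⁻²·V⁻¹·W·S = A⁻¹ · m⁻² · s² · (kg⁻¹·m⁻²·s³·A) · (kg·m²·s⁻³) · (kg⁻¹·m⁻²·s³·A²) = kg⁻¹·m⁻⁴·s⁵·A².
Left is kg⁻¹·m⁻⁴·s⁴·A²; right is kg⁻¹·m⁻⁴·s⁵·A² — different.

No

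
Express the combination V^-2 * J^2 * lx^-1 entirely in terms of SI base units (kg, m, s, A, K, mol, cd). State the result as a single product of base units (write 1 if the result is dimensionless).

V = kg·m²·s⁻³·A⁻¹.
So V⁻² = kg⁻²·m⁻⁴·s⁶·A².
J = kg·m²·s⁻².
So J² = kg²·m⁴·s⁻⁴.
lx = m⁻²·cd.
So lx⁻¹ = m²·cd⁻¹.
Combining: V⁻²·J²·lx⁻¹ = (kg⁻²·m⁻⁴·s⁶·A²) · (kg²·m⁴·s⁻⁴) · (m²·cd⁻¹) = m²·s²·A²·cd⁻¹.

m²·s²·A²·cd⁻¹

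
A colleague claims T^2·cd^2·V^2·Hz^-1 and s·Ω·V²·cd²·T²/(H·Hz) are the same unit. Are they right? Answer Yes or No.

Left side:
  T = Wb/m² (flux density = flux per area),
      = kg·s⁻²·A⁻¹.
  So T² = kg²·s⁻⁴·A⁻².
  V = W/A (potential = power per current),
      = kg·m²·s⁻³·A⁻¹.
  So V² = kg²·m⁴·s⁻⁶·A⁻².
  Hz = 1/s = s⁻¹ (frequency is cycles per second).
  So Hz⁻¹ = s.
  Combining: T²·cd²·V²·Hz⁻¹ = (kg²·s⁻⁴·A⁻²) · cd² · (kg²·m⁴·s⁻⁶·A⁻²) · s = kg⁴·m⁴·s⁻⁹·A⁻⁴·cd².
Right side:
  Ω = kg·m²·s⁻³·A⁻².
  V = kg·m²·s⁻³·A⁻¹.
  So V² = kg²·m⁴·s⁻⁶·A⁻².
  H = kg·m²·s⁻²·A⁻².
  So H⁻¹ = kg⁻¹·m⁻²·s²·A².
  Hz = s⁻¹.
  So Hz⁻¹ = s.
  T = kg·s⁻²·A⁻¹.
  So T² = kg²·s⁻⁴·A⁻².
  Combining: s·Ω·V²·cd²·H⁻¹·Hz⁻¹·T² = s · (kg·m²·s⁻³·A⁻²) · (kg²·m⁴·s⁻⁶·A⁻²) · cd² · (kg⁻¹·m⁻²·s²·A²) · s · (kg²·s⁻⁴·A⁻²) = kg⁴·m⁴·s⁻⁹·A⁻⁴·cd².
Both reduce to kg⁴·m⁴·s⁻⁹·A⁻⁴·cd².

Yes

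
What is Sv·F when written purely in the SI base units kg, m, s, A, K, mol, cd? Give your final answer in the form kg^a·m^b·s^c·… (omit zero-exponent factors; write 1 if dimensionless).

Sv = m²·s⁻².
F = kg⁻¹·m⁻²·s⁴·A².
Combining: Sv·F = (m²·s⁻²) · (kg⁻¹·m⁻²·s⁴·A²) = kg⁻¹·s²·A².

kg⁻¹·s²·A²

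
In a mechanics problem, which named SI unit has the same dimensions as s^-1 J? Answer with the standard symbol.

J = N·m (work = force × distance),
    = kg·m²·s⁻².
Combining: s⁻¹·J = s⁻¹ · (kg·m²·s⁻²) = kg·m²·s⁻³.
kg·m²·s⁻³ is the base-SI form of the watt.

W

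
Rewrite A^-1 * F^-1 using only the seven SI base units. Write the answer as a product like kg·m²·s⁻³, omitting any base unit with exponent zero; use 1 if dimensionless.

kg·m²·s⁻⁴·A⁻³

F = kg⁻¹·m⁻²·s⁴·A².
So F⁻¹ = kg·m²·s⁻⁴·A⁻².
Combining: A⁻¹·F⁻¹ = A⁻¹ · (kg·m²·s⁻⁴·A⁻²) = kg·m²·s⁻⁴·A⁻³.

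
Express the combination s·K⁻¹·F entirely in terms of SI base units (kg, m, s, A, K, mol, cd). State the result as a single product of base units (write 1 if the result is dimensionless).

kg⁻¹·m⁻²·s⁵·A²·K⁻¹

F = C/V (capacitance = charge per voltage),
    = A·s/(kg·m²·s⁻³·A⁻¹) (substituting C and V),
    = kg⁻¹·m⁻²·s⁴·A².
Combining: s·K⁻¹·F = s · K⁻¹ · (kg⁻¹·m⁻²·s⁴·A²) = kg⁻¹·m⁻²·s⁵·A²·K⁻¹.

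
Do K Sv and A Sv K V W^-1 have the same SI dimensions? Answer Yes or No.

Left side:
  Sv = J/kg (equivalent dose = energy per mass),
      = m²·s⁻².
  Combining: K·Sv = K · (m²·s⁻²) = m²·s⁻²·K.
Right side:
  Sv = J/kg (equivalent dose = energy per mass),
      = m²·s⁻².
  V = W/A (potential = power per current),
      = kg·m²·s⁻³·A⁻¹.
  W = J/s (power = energy per time),
      = kg·m²·s⁻³.
  So W⁻¹ = kg⁻¹·m⁻²·s³.
  Combining: A·Sv·K·V·W⁻¹ = A · (m²·s⁻²) · K · (kg·m²·s⁻³·A⁻¹) · (kg⁻¹·m⁻²·s³) = m²·s⁻²·K.
Both reduce to m²·s⁻²·K.

Yes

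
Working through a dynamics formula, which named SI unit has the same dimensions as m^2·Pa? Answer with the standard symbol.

Pa = N/m² (pressure = force per area),
    = kg·m⁻¹·s⁻².
Combining: m²·Pa = m² · (kg·m⁻¹·s⁻²) = kg·m·s⁻².
kg·m·s⁻² is the base-SI form of the newton.

N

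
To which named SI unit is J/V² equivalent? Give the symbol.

F

J = kg·m²·s⁻².
V = kg·m²·s⁻³·A⁻¹.
So V⁻² = kg⁻²·m⁻⁴·s⁶·A².
Combining: J·V⁻² = (kg·m²·s⁻²) · (kg⁻²·m⁻⁴·s⁶·A²) = kg⁻¹·m⁻²·s⁴·A².
kg⁻¹·m⁻²·s⁴·A² is the base-SI form of the farad.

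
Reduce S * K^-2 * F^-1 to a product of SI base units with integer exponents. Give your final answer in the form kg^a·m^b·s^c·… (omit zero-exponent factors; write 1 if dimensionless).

S = 1/Ω (conductance is reciprocal resistance),
    = kg⁻¹·m⁻²·s³·A².
F = C/V (capacitance = charge per voltage),
    = A·s/(kg·m²·s⁻³·A⁻¹) (substituting C and V),
    = kg⁻¹·m⁻²·s⁴·A².
So F⁻¹ = kg·m²·s⁻⁴·A⁻².
Combining: S·K⁻²·F⁻¹ = (kg⁻¹·m⁻²·s³·A²) · K⁻² · (kg·m²·s⁻⁴·A⁻²) = s⁻¹·K⁻².

s⁻¹·K⁻²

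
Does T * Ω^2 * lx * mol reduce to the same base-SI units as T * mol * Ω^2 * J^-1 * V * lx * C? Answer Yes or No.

Left side:
  T = Wb/m² (flux density = flux per area),
      = kg·s⁻²·A⁻¹.
  Ω = V/A (resistance = voltage per current),
      = kg·m²·s⁻³·A⁻².
  So Ω² = kg²·m⁴·s⁻⁶·A⁻⁴.
  lx = lm/m² (illuminance = luminous flux per area),
      = m⁻²·cd.
  Combining: T·Ω²·lx·mol = (kg·s⁻²·A⁻¹) · (kg²·m⁴·s⁻⁶·A⁻⁴) · (m⁻²·cd) · mol = kg³·m²·s⁻⁸·A⁻⁵·mol·cd.
Right side:
  T = Wb/m² (flux density = flux per area),
      = kg·s⁻²·A⁻¹.
  Ω = V/A (resistance = voltage per current),
      = kg·m²·s⁻³·A⁻².
  So Ω² = kg²·m⁴·s⁻⁶·A⁻⁴.
  J = N·m (work = force × distance),
      = kg·m²·s⁻².
  So J⁻¹ = kg⁻¹·m⁻²·s².
  V = W/A (potential = power per current),
      = kg·m²·s⁻³·A⁻¹.
  lx = lm/m² (illuminance = luminous flux per area),
      = m⁻²·cd.
  C = A·s = s·A (charge = current × time).
  Combining: T·mol·Ω²·J⁻¹·V·lx·C = (kg·s⁻²·A⁻¹) · mol · (kg²·m⁴·s⁻⁶·A⁻⁴) · (kg⁻¹·m⁻²·s²) · (kg·m²·s⁻³·A⁻¹) · (m⁻²·cd) · (s·A) = kg³·m²·s⁻⁸·A⁻⁵·mol·cd.
Both reduce to kg³·m²·s⁻⁸·A⁻⁵·mol·cd.

Yes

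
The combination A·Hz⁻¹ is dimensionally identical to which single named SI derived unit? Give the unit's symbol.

C

Hz = 1/s = s⁻¹ (frequency is cycles per second).
So Hz⁻¹ = s.
Combining: A·Hz⁻¹ = A · s = s·A.
s·A is the base-SI form of the coulomb.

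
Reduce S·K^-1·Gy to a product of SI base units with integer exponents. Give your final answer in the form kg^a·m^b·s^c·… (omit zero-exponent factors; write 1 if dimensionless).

kg⁻¹·s·A²·K⁻¹

S = 1/Ω (conductance is reciprocal resistance),
    = kg⁻¹·m⁻²·s³·A².
Gy = J/kg (absorbed dose = energy per mass),
    = m²·s⁻².
Combining: S·K⁻¹·Gy = (kg⁻¹·m⁻²·s³·A²) · K⁻¹ · (m²·s⁻²) = kg⁻¹·s·A²·K⁻¹.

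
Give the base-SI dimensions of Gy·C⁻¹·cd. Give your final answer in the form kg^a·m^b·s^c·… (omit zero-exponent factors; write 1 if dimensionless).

Gy = J/kg (absorbed dose = energy per mass),
    = m²·s⁻².
C = A·s = s·A (charge = current × time).
So C⁻¹ = s⁻¹·A⁻¹.
Combining: Gy·C⁻¹·cd = (m²·s⁻²) · (s⁻¹·A⁻¹) · cd = m²·s⁻³·A⁻¹·cd.

m²·s⁻³·A⁻¹·cd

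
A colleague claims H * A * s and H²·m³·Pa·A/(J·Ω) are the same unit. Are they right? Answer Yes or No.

Yes

Left side:
  H = kg·m²·s⁻²·A⁻².
  Combining: H·A·s = (kg·m²·s⁻²·A⁻²) · A · s = kg·m²·s⁻¹·A⁻¹.
Right side:
  J = kg·m²·s⁻².
  So J⁻¹ = kg⁻¹·m⁻²·s².
  H = kg·m²·s⁻²·A⁻².
  So H² = kg²·m⁴·s⁻⁴·A⁻⁴.
  Pa = kg·m⁻¹·s⁻².
  Ω = kg·m²·s⁻³·A⁻².
  So Ω⁻¹ = kg⁻¹·m⁻²·s³·A².
  Combining: J⁻¹·H²·m³·Pa·A·Ω⁻¹ = (kg⁻¹·m⁻²·s²) · (kg²·m⁴·s⁻⁴·A⁻⁴) · m³ · (kg·m⁻¹·s⁻²) · A · (kg⁻¹·m⁻²·s³·A²) = kg·m²·s⁻¹·A⁻¹.
Both reduce to kg·m²·s⁻¹·A⁻¹.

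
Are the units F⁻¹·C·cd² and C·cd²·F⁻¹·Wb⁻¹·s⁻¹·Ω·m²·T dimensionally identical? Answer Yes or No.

No

Left side:
  F = C/V (capacitance = charge per voltage),
      = A·s/(kg·m²·s⁻³·A⁻¹) (substituting C and V),
      = kg⁻¹·m⁻²·s⁴·A².
  So F⁻¹ = kg·m²·s⁻⁴·A⁻².
  C = A·s = s·A (charge = current × time).
  Combining: F⁻¹·C·cd² = (kg·m²·s⁻⁴·A⁻²) · (s·A) · cd² = kg·m²·s⁻³·A⁻¹·cd².
Right side:
  C = A·s = s·A (charge = current × time).
  F = C/V (capacitance = charge per voltage),
      = A·s/(kg·m²·s⁻³·A⁻¹) (substituting C and V),
      = kg⁻¹·m⁻²·s⁴·A².
  So F⁻¹ = kg·m²·s⁻⁴·A⁻².
  Wb = V·s (flux: a volt is a weber per second),
      = kg·m²·s⁻²·A⁻¹.
  So Wb⁻¹ = kg⁻¹·m⁻²·s²·A.
  Ω = V/A (resistance = voltage per current),
      = kg·m²·s⁻³·A⁻².
  T = Wb/m² (flux density = flux per area),
      = kg·s⁻²·A⁻¹.
  Combining: C·cd²·F⁻¹·Wb⁻¹·s⁻¹·Ω·m²·T = (s·A) · cd² · (kg·m²·s⁻⁴·A⁻²) · (kg⁻¹·m⁻²·s²·A) · s⁻¹ · (kg·m²·s⁻³·A⁻²) · m² · (kg·s⁻²·A⁻¹) = kg²·m⁴·s⁻⁷·A⁻³·cd².
Left is kg·m²·s⁻³·A⁻¹·cd²; right is kg²·m⁴·s⁻⁷·A⁻³·cd² — different.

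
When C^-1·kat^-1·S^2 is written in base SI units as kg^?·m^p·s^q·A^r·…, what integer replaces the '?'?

C = A·s = s·A (charge = current × time).
So C⁻¹ = s⁻¹·A⁻¹.
kat = mol/s = s⁻¹·mol (catalytic activity).
So kat⁻¹ = s·mol⁻¹.
S = 1/Ω (conductance is reciprocal resistance),
    = kg⁻¹·m⁻²·s³·A².
So S² = kg⁻²·m⁻⁴·s⁶·A⁴.
Combining: C⁻¹·kat⁻¹·S² = (s⁻¹·A⁻¹) · (s·mol⁻¹) · (kg⁻²·m⁻⁴·s⁶·A⁴) = kg⁻²·m⁻⁴·s⁶·A³·mol⁻¹.
The exponent of kg is -2.

-2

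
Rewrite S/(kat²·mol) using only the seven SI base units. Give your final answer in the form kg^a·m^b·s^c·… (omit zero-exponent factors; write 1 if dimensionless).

kat = s⁻¹·mol.
So kat⁻² = s²·mol⁻².
S = kg⁻¹·m⁻²·s³·A².
Combining: kat⁻²·mol⁻¹·S = (s²·mol⁻²) · mol⁻¹ · (kg⁻¹·m⁻²·s³·A²) = kg⁻¹·m⁻²·s⁵·A²·mol⁻³.

kg⁻¹·m⁻²·s⁵·A²·mol⁻³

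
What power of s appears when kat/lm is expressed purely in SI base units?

lm = cd.
So lm⁻¹ = cd⁻¹.
kat = s⁻¹·mol.
Combining: lm⁻¹·kat = cd⁻¹ · (s⁻¹·mol) = s⁻¹·mol·cd⁻¹.
The exponent of s is -1.

-1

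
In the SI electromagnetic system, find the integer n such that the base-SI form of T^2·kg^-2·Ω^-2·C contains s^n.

3

T = kg·s⁻²·A⁻¹.
So T² = kg²·s⁻⁴·A⁻².
Ω = kg·m²·s⁻³·A⁻².
So Ω⁻² = kg⁻²·m⁻⁴·s⁶·A⁴.
C = s·A.
Combining: T²·kg⁻²·Ω⁻²·C = (kg²·s⁻⁴·A⁻²) · kg⁻² · (kg⁻²·m⁻⁴·s⁶·A⁴) · (s·A) = kg⁻²·m⁻⁴·s³·A³.
The exponent of s is 3.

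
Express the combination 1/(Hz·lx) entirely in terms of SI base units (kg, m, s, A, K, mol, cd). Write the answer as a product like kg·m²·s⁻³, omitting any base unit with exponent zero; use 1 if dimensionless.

Hz = 1/s = s⁻¹ (frequency is cycles per second).
So Hz⁻¹ = s.
lx = lm/m² (illuminance = luminous flux per area),
    = m⁻²·cd.
So lx⁻¹ = m²·cd⁻¹.
Combining: Hz⁻¹·lx⁻¹ = s · (m²·cd⁻¹) = m²·s·cd⁻¹.

m²·s·cd⁻¹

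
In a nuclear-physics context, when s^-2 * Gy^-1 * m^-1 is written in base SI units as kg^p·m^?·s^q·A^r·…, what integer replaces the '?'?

Gy = J/kg (absorbed dose = energy per mass),
    = m²·s⁻².
So Gy⁻¹ = m⁻²·s².
Combining: s⁻²·Gy⁻¹·m⁻¹ = s⁻² · (m⁻²·s²) · m⁻¹ = m⁻³.
The exponent of m is -3.

-3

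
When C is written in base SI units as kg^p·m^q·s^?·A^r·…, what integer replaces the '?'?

C = s·A.
The exponent of s is 1.

1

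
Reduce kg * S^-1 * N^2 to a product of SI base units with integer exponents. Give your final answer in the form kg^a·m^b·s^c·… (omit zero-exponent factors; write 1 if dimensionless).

kg⁴·m⁴·s⁻⁷·A⁻²

S = kg⁻¹·m⁻²·s³·A².
So S⁻¹ = kg·m²·s⁻³·A⁻².
N = kg·m·s⁻².
So N² = kg²·m²·s⁻⁴.
Combining: kg·S⁻¹·N² = kg · (kg·m²·s⁻³·A⁻²) · (kg²·m²·s⁻⁴) = kg⁴·m⁴·s⁻⁷·A⁻².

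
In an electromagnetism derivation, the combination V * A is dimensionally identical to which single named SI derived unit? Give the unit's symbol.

V = kg·m²·s⁻³·A⁻¹.
Combining: V·A = (kg·m²·s⁻³·A⁻¹) · A = kg·m²·s⁻³.
kg·m²·s⁻³ is the base-SI form of the watt.

W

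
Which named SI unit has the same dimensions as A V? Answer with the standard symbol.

V = W/A (potential = power per current),
    = kg·m²·s⁻³·A⁻¹.
Combining: A·V = A · (kg·m²·s⁻³·A⁻¹) = kg·m²·s⁻³.
kg·m²·s⁻³ is the base-SI form of the watt.

W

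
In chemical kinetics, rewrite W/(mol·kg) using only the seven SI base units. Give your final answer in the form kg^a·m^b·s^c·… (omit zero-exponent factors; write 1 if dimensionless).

W = kg·m²·s⁻³.
Combining: mol⁻¹·W·kg⁻¹ = mol⁻¹ · (kg·m²·s⁻³) · kg⁻¹ = m²·s⁻³·mol⁻¹.

m²·s⁻³·mol⁻¹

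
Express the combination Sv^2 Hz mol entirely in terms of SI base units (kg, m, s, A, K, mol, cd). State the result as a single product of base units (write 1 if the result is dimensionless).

m⁴·s⁻⁵·mol

Sv = J/kg (equivalent dose = energy per mass),
    = m²·s⁻².
So Sv² = m⁴·s⁻⁴.
Hz = 1/s = s⁻¹ (frequency is cycles per second).
Combining: Sv²·Hz·mol = (m⁴·s⁻⁴) · s⁻¹ · mol = m⁴·s⁻⁵·mol.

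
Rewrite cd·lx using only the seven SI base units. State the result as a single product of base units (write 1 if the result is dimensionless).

m⁻²·cd²

lx = lm/m² (illuminance = luminous flux per area),
    = m⁻²·cd.
Combining: cd·lx = cd · (m⁻²·cd) = m⁻²·cd².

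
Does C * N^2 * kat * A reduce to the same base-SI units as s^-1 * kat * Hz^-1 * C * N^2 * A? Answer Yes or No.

Left side:
  C = s·A.
  N = kg·m·s⁻².
  So N² = kg²·m²·s⁻⁴.
  kat = s⁻¹·mol.
  Combining: C·N²·kat·A = (s·A) · (kg²·m²·s⁻⁴) · (s⁻¹·mol) · A = kg²·m²·s⁻⁴·A²·mol.
Right side:
  kat = s⁻¹·mol.
  Hz = s⁻¹.
  So Hz⁻¹ = s.
  C = s·A.
  N = kg·m·s⁻².
  So N² = kg²·m²·s⁻⁴.
  Combining: s⁻¹·kat·Hz⁻¹·C·N²·A = s⁻¹ · (s⁻¹·mol) · s · (s·A) · (kg²·m²·s⁻⁴) · A = kg²·m²·s⁻⁴·A²·mol.
Both reduce to kg²·m²·s⁻⁴·A²·mol.

Yes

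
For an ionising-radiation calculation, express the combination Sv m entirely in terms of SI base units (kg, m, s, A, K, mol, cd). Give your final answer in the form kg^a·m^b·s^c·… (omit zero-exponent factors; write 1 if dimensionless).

Sv = m²·s⁻².
Combining: Sv·m = (m²·s⁻²) · m = m³·s⁻².

m³·s⁻²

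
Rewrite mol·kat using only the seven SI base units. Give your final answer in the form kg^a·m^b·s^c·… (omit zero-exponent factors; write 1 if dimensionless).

s⁻¹·mol²

kat = s⁻¹·mol.
Combining: mol·kat = mol · (s⁻¹·mol) = s⁻¹·mol².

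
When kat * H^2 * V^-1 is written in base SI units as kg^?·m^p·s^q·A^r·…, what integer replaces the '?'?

kat = mol/s = s⁻¹·mol (catalytic activity).
H = Wb/A (inductance = flux per current),
    = kg·m²·s⁻²·A⁻².
So H² = kg²·m⁴·s⁻⁴·A⁻⁴.
V = W/A (potential = power per current),
    = kg·m²·s⁻³·A⁻¹.
So V⁻¹ = kg⁻¹·m⁻²·s³·A.
Combining: kat·H²·V⁻¹ = (s⁻¹·mol) · (kg²·m⁴·s⁻⁴·A⁻⁴) · (kg⁻¹·m⁻²·s³·A) = kg·m²·s⁻²·A⁻³·mol.
The exponent of kg is 1.

1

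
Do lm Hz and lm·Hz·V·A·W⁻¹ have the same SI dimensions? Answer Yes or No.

Yes

Left side:
  lm = cd.
  Hz = s⁻¹.
  Combining: lm·Hz = cd · s⁻¹ = s⁻¹·cd.
Right side:
  lm = cd·sr = cd (luminous flux; sr is dimensionless).
  Hz = 1/s = s⁻¹ (frequency is cycles per second).
  V = W/A (potential = power per current),
      = kg·m²·s⁻³·A⁻¹.
  W = J/s (power = energy per time),
      = kg·m²·s⁻³.
  So W⁻¹ = kg⁻¹·m⁻²·s³.
  Combining: lm·Hz·V·A·W⁻¹ = cd · s⁻¹ · (kg·m²·s⁻³·A⁻¹) · A · (kg⁻¹·m⁻²·s³) = s⁻¹·cd.
Both reduce to s⁻¹·cd.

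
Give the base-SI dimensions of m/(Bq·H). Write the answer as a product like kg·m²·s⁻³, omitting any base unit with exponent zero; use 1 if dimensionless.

kg⁻¹·m⁻¹·s³·A²

Bq = 1/s = s⁻¹ (activity is decays per second).
So Bq⁻¹ = s.
H = Wb/A (inductance = flux per current),
    = kg·m²·s⁻²·A⁻².
So H⁻¹ = kg⁻¹·m⁻²·s²·A².
Combining: Bq⁻¹·m·H⁻¹ = s · m · (kg⁻¹·m⁻²·s²·A²) = kg⁻¹·m⁻¹·s³·A².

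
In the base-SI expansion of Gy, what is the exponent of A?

Gy = J/kg (absorbed dose = energy per mass),
    = m²·s⁻².
The exponent of A is 0.

0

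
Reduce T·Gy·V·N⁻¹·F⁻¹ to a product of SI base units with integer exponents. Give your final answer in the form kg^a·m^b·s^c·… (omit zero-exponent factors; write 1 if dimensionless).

kg²·m⁵·s⁻⁹·A⁻⁴

T = kg·s⁻²·A⁻¹.
Gy = m²·s⁻².
V = kg·m²·s⁻³·A⁻¹.
N = kg·m·s⁻².
So N⁻¹ = kg⁻¹·m⁻¹·s².
F = kg⁻¹·m⁻²·s⁴·A².
So F⁻¹ = kg·m²·s⁻⁴·A⁻².
Combining: T·Gy·V·N⁻¹·F⁻¹ = (kg·s⁻²·A⁻¹) · (m²·s⁻²) · (kg·m²·s⁻³·A⁻¹) · (kg⁻¹·m⁻¹·s²) · (kg·m²·s⁻⁴·A⁻²) = kg²·m⁵·s⁻⁹·A⁻⁴.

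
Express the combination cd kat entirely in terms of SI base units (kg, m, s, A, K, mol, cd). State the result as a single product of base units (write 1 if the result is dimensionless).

kat = mol/s = s⁻¹·mol (catalytic activity).
Combining: cd·kat = cd · (s⁻¹·mol) = s⁻¹·mol·cd.

s⁻¹·mol·cd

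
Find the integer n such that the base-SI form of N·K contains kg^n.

1

N = kg·m/s² = kg·m·s⁻² (force = mass × acceleration).
Combining: N·K = (kg·m·s⁻²) · K = kg·m·s⁻²·K.
The exponent of kg is 1.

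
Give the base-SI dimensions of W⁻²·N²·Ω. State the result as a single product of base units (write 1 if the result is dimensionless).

kg·s⁻¹·A⁻²

W = kg·m²·s⁻³.
So W⁻² = kg⁻²·m⁻⁴·s⁶.
N = kg·m·s⁻².
So N² = kg²·m²·s⁻⁴.
Ω = kg·m²·s⁻³·A⁻².
Combining: W⁻²·N²·Ω = (kg⁻²·m⁻⁴·s⁶) · (kg²·m²·s⁻⁴) · (kg·m²·s⁻³·A⁻²) = kg·s⁻¹·A⁻².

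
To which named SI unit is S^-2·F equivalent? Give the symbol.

S = 1/Ω (conductance is reciprocal resistance),
    = kg⁻¹·m⁻²·s³·A².
So S⁻² = kg²·m⁴·s⁻⁶·A⁻⁴.
F = C/V (capacitance = charge per voltage),
    = A·s/(kg·m²·s⁻³·A⁻¹) (substituting C and V),
    = kg⁻¹·m⁻²·s⁴·A².
Combining: S⁻²·F = (kg²·m⁴·s⁻⁶·A⁻⁴) · (kg⁻¹·m⁻²·s⁴·A²) = kg·m²·s⁻²·A⁻².
kg·m²·s⁻²·A⁻² is the base-SI form of the henry.

H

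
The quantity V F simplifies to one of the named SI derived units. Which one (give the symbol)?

C

V = kg·m²·s⁻³·A⁻¹.
F = kg⁻¹·m⁻²·s⁴·A².
Combining: V·F = (kg·m²·s⁻³·A⁻¹) · (kg⁻¹·m⁻²·s⁴·A²) = s·A.
s·A is the base-SI form of the coulomb.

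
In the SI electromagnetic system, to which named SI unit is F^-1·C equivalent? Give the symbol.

V

F = C/V (capacitance = charge per voltage),
    = A·s/(kg·m²·s⁻³·A⁻¹) (substituting C and V),
    = kg⁻¹·m⁻²·s⁴·A².
So F⁻¹ = kg·m²·s⁻⁴·A⁻².
C = A·s = s·A (charge = current × time).
Combining: F⁻¹·C = (kg·m²·s⁻⁴·A⁻²) · (s·A) = kg·m²·s⁻³·A⁻¹.
kg·m²·s⁻³·A⁻¹ is the base-SI form of the volt.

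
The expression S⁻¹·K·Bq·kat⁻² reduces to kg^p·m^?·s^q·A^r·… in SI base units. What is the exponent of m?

S = kg⁻¹·m⁻²·s³·A².
So S⁻¹ = kg·m²·s⁻³·A⁻².
Bq = s⁻¹.
kat = s⁻¹·mol.
So kat⁻² = s²·mol⁻².
Combining: S⁻¹·K·Bq·kat⁻² = (kg·m²·s⁻³·A⁻²) · K · s⁻¹ · (s²·mol⁻²) = kg·m²·s⁻²·A⁻²·K·mol⁻².
The exponent of m is 2.

2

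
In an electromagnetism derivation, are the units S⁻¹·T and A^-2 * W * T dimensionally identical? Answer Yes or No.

Yes

Left side:
  S = kg⁻¹·m⁻²·s³·A².
  So S⁻¹ = kg·m²·s⁻³·A⁻².
  T = kg·s⁻²·A⁻¹.
  Combining: S⁻¹·T = (kg·m²·s⁻³·A⁻²) · (kg·s⁻²·A⁻¹) = kg²·m²·s⁻⁵·A⁻³.
Right side:
  W = kg·m²·s⁻³.
  T = kg·s⁻²·A⁻¹.
  Combining: A⁻²·W·T = A⁻² · (kg·m²·s⁻³) · (kg·s⁻²·A⁻¹) = kg²·m²·s⁻⁵·A⁻³.
Both reduce to kg²·m²·s⁻⁵·A⁻³.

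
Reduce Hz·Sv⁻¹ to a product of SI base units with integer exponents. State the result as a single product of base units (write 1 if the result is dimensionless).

m⁻²·s

Hz = s⁻¹.
Sv = m²·s⁻².
So Sv⁻¹ = m⁻²·s².
Combining: Hz·Sv⁻¹ = s⁻¹ · (m⁻²·s²) = m⁻²·s.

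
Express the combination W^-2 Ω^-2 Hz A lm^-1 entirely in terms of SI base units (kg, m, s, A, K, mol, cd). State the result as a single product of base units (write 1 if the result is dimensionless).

kg⁻⁴·m⁻⁸·s¹¹·A⁵·cd⁻¹

W = J/s (power = energy per time),
    = kg·m²·s⁻³.
So W⁻² = kg⁻²·m⁻⁴·s⁶.
Ω = V/A (resistance = voltage per current),
    = kg·m²·s⁻³·A⁻².
So Ω⁻² = kg⁻²·m⁻⁴·s⁶·A⁴.
Hz = 1/s = s⁻¹ (frequency is cycles per second).
lm = cd·sr = cd (luminous flux; sr is dimensionless).
So lm⁻¹ = cd⁻¹.
Combining: W⁻²·Ω⁻²·Hz·A·lm⁻¹ = (kg⁻²·m⁻⁴·s⁶) · (kg⁻²·m⁻⁴·s⁶·A⁴) · s⁻¹ · A · cd⁻¹ = kg⁻⁴·m⁻⁸·s¹¹·A⁵·cd⁻¹.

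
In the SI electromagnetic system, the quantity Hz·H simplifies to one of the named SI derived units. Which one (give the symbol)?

Ω

Hz = 1/s = s⁻¹ (frequency is cycles per second).
H = Wb/A (inductance = flux per current),
    = kg·m²·s⁻²·A⁻².
Combining: Hz·H = s⁻¹ · (kg·m²·s⁻²·A⁻²) = kg·m²·s⁻³·A⁻².
kg·m²·s⁻³·A⁻² is the base-SI form of the ohm.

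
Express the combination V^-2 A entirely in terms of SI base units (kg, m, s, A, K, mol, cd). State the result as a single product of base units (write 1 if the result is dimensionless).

kg⁻²·m⁻⁴·s⁶·A³

V = kg·m²·s⁻³·A⁻¹.
So V⁻² = kg⁻²·m⁻⁴·s⁶·A².
Combining: V⁻²·A = (kg⁻²·m⁻⁴·s⁶·A²) · A = kg⁻²·m⁻⁴·s⁶·A³.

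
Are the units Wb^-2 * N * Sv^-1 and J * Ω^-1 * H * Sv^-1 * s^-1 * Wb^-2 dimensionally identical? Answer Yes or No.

No

Left side:
  Wb = kg·m²·s⁻²·A⁻¹.
  So Wb⁻² = kg⁻²·m⁻⁴·s⁴·A².
  N = kg·m·s⁻².
  Sv = m²·s⁻².
  So Sv⁻¹ = m⁻²·s².
  Combining: Wb⁻²·N·Sv⁻¹ = (kg⁻²·m⁻⁴·s⁴·A²) · (kg·m·s⁻²) · (m⁻²·s²) = kg⁻¹·m⁻⁵·s⁴·A².
Right side:
  J = kg·m²·s⁻².
  Ω = kg·m²·s⁻³·A⁻².
  So Ω⁻¹ = kg⁻¹·m⁻²·s³·A².
  H = kg·m²·s⁻²·A⁻².
  Sv = m²·s⁻².
  So Sv⁻¹ = m⁻²·s².
  Wb = kg·m²·s⁻²·A⁻¹.
  So Wb⁻² = kg⁻²·m⁻⁴·s⁴·A².
  Combining: J·Ω⁻¹·H·Sv⁻¹·s⁻¹·Wb⁻² = (kg·m²·s⁻²) · (kg⁻¹·m⁻²·s³·A²) · (kg·m²·s⁻²·A⁻²) · (m⁻²·s²) · s⁻¹ · (kg⁻²·m⁻⁴·s⁴·A²) = kg⁻¹·m⁻⁴·s⁴·A².
Left is kg⁻¹·m⁻⁵·s⁴·A²; right is kg⁻¹·m⁻⁴·s⁴·A² — different.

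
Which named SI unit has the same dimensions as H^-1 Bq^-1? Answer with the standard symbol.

H = Wb/A (inductance = flux per current),
    = kg·m²·s⁻²·A⁻².
So H⁻¹ = kg⁻¹·m⁻²·s²·A².
Bq = 1/s = s⁻¹ (activity is decays per second).
So Bq⁻¹ = s.
Combining: H⁻¹·Bq⁻¹ = (kg⁻¹·m⁻²·s²·A²) · s = kg⁻¹·m⁻²·s³·A².
kg⁻¹·m⁻²·s³·A² is the base-SI form of the siemens.

S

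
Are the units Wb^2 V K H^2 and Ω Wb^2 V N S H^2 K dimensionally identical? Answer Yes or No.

No

Left side:
  Wb = V·s (flux: a volt is a weber per second),
      = kg·m²·s⁻²·A⁻¹.
  So Wb² = kg²·m⁴·s⁻⁴·A⁻².
  V = W/A (potential = power per current),
      = kg·m²·s⁻³·A⁻¹.
  H = Wb/A (inductance = flux per current),
      = kg·m²·s⁻²·A⁻².
  So H² = kg²·m⁴·s⁻⁴·A⁻⁴.
  Combining: Wb²·V·K·H² = (kg²·m⁴·s⁻⁴·A⁻²) · (kg·m²·s⁻³·A⁻¹) · K · (kg²·m⁴·s⁻⁴·A⁻⁴) = kg⁵·m¹⁰·s⁻¹¹·A⁻⁷·K.
Right side:
  Ω = V/A (resistance = voltage per current),
      = kg·m²·s⁻³·A⁻².
  Wb = V·s (flux: a volt is a weber per second),
      = kg·m²·s⁻²·A⁻¹.
  So Wb² = kg²·m⁴·s⁻⁴·A⁻².
  V = W/A (potential = power per current),
      = kg·m²·s⁻³·A⁻¹.
  N = kg·m/s² = kg·m·s⁻² (force = mass × acceleration).
  S = 1/Ω (conductance is reciprocal resistance),
      = kg⁻¹·m⁻²·s³·A².
  H = Wb/A (inductance = flux per current),
      = kg·m²·s⁻²·A⁻².
  So H² = kg²·m⁴·s⁻⁴·A⁻⁴.
  Combining: Ω·Wb²·V·N·S·H²·K = (kg·m²·s⁻³·A⁻²) · (kg²·m⁴·s⁻⁴·A⁻²) · (kg·m²·s⁻³·A⁻¹) · (kg·m·s⁻²) · (kg⁻¹·m⁻²·s³·A²) · (kg²·m⁴·s⁻⁴·A⁻⁴) · K = kg⁶·m¹¹·s⁻¹³·A⁻⁷·K.
Left is kg⁵·m¹⁰·s⁻¹¹·A⁻⁷·K; right is kg⁶·m¹¹·s⁻¹³·A⁻⁷·K — different.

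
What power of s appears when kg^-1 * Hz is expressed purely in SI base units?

-1

Hz = s⁻¹.
Combining: kg⁻¹·Hz = kg⁻¹ · s⁻¹ = kg⁻¹·s⁻¹.
The exponent of s is -1.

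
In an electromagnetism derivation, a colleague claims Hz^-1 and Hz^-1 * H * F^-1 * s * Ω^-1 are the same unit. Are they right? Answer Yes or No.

Left side:
  Hz = s⁻¹.
  So Hz⁻¹ = s.
Right side:
  Hz = 1/s = s⁻¹ (frequency is cycles per second).
  So Hz⁻¹ = s.
  H = Wb/A (inductance = flux per current),
      = kg·m²·s⁻²·A⁻².
  F = C/V (capacitance = charge per voltage),
      = A·s/(kg·m²·s⁻³·A⁻¹) (substituting C and V),
      = kg⁻¹·m⁻²·s⁴·A².
  So F⁻¹ = kg·m²·s⁻⁴·A⁻².
  Ω = V/A (resistance = voltage per current),
      = kg·m²·s⁻³·A⁻².
  So Ω⁻¹ = kg⁻¹·m⁻²·s³·A².
  Combining: Hz⁻¹·H·F⁻¹·s·Ω⁻¹ = s · (kg·m²·s⁻²·A⁻²) · (kg·m²·s⁻⁴·A⁻²) · s · (kg⁻¹·m⁻²·s³·A²) = kg·m²·s⁻¹·A⁻².
Left is s; right is kg·m²·s⁻¹·A⁻² — different.

No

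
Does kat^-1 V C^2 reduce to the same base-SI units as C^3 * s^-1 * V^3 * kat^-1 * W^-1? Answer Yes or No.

Left side:
  kat = mol/s = s⁻¹·mol (catalytic activity).
  So kat⁻¹ = s·mol⁻¹.
  V = W/A (potential = power per current),
      = kg·m²·s⁻³·A⁻¹.
  C = A·s = s·A (charge = current × time).
  So C² = s²·A².
  Combining: kat⁻¹·V·C² = (s·mol⁻¹) · (kg·m²·s⁻³·A⁻¹) · (s²·A²) = kg·m²·A·mol⁻¹.
Right side:
  C = A·s = s·A (charge = current × time).
  So C³ = s³·A³.
  V = W/A (potential = power per current),
      = kg·m²·s⁻³·A⁻¹.
  So V³ = kg³·m⁶·s⁻⁹·A⁻³.
  kat = mol/s = s⁻¹·mol (catalytic activity).
  So kat⁻¹ = s·mol⁻¹.
  W = J/s (power = energy per time),
      = kg·m²·s⁻³.
  So W⁻¹ = kg⁻¹·m⁻²·s³.
  Combining: C³·s⁻¹·V³·kat⁻¹·W⁻¹ = (s³·A³) · s⁻¹ · (kg³·m⁶·s⁻⁹·A⁻³) · (s·mol⁻¹) · (kg⁻¹·m⁻²·s³) = kg²·m⁴·s⁻³·mol⁻¹.
Left is kg·m²·A·mol⁻¹; right is kg²·m⁴·s⁻³·mol⁻¹ — different.

No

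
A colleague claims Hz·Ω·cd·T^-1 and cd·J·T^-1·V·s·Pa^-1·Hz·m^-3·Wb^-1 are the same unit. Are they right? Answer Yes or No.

No

Left side:
  Hz = 1/s = s⁻¹ (frequency is cycles per second).
  Ω = V/A (resistance = voltage per current),
      = kg·m²·s⁻³·A⁻².
  T = Wb/m² (flux density = flux per area),
      = kg·s⁻²·A⁻¹.
  So T⁻¹ = kg⁻¹·s²·A.
  Combining: Hz·Ω·cd·T⁻¹ = s⁻¹ · (kg·m²·s⁻³·A⁻²) · cd · (kg⁻¹·s²·A) = m²·s⁻²·A⁻¹·cd.
Right side:
  J = N·m (work = force × distance),
      = kg·m²·s⁻².
  T = Wb/m² (flux density = flux per area),
      = kg·s⁻²·A⁻¹.
  So T⁻¹ = kg⁻¹·s²·A.
  V = W/A (potential = power per current),
      = kg·m²·s⁻³·A⁻¹.
  Pa = N/m² (pressure = force per area),
      = kg·m⁻¹·s⁻².
  So Pa⁻¹ = kg⁻¹·m·s².
  Hz = 1/s = s⁻¹ (frequency is cycles per second).
  Wb = V·s (flux: a volt is a weber per second),
      = kg·m²·s⁻²·A⁻¹.
  So Wb⁻¹ = kg⁻¹·m⁻²·s²·A.
  Combining: cd·J·T⁻¹·V·s·Pa⁻¹·Hz·m⁻³·Wb⁻¹ = cd · (kg·m²·s⁻²) · (kg⁻¹·s²·A) · (kg·m²·s⁻³·A⁻¹) · s · (kg⁻¹·m·s²) · s⁻¹ · m⁻³ · (kg⁻¹·m⁻²·s²·A) = kg⁻¹·s·A·cd.
Left is m²·s⁻²·A⁻¹·cd; right is kg⁻¹·s·A·cd — different.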